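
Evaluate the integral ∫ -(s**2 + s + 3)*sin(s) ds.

s**2*cos(s) - 2*s*sin(s) + s*cos(s) - sin(s) + cos(s) + C

Use integration by parts with u = s**2 + s + 3, dv = -sin(s) ds, so v = cos(s).
Apply parts 2 times (tabular method): alternate signs, differentiate u down to 0, integrate dv up.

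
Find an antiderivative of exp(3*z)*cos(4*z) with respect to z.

Let I denote the integral. Integrate by parts with u = cos(4*z), dv = exp(3*z) dz, so v = exp(3*z)/3: I = exp(3*z)*cos(4*z)/3 + (4/3)·∫ exp(3*z)*sin(4*z) dz.
Apply parts again with u = sin(4*z), dv = exp(3*z) dz: ∫ exp(3*z)*sin(4*z) dz = exp(3*z)*sin(4*z)/3 − (4/3)·I. Substituting back brings back I: I = 4*exp(3*z)*sin(4*z)/9 + exp(3*z)*cos(4*z)/3 − (16/9)·I.
Solving for I: (1 + 16/9)·I equals the remaining terms, so I = (9/25)·(4*exp(3*z)*sin(4*z)/9 + exp(3*z)*cos(4*z)/3).

4*exp(3*z)*sin(4*z)/25 + 3*exp(3*z)*cos(4*z)/25 + C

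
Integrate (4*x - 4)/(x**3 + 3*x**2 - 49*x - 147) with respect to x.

6*log(x - 7)/35 + 2*log(x + 3)/5 - 4*log(x + 7)/7 + C

Factor the denominator: (x - 7)*(x + 3)*(x + 7).
Partial-fraction decomposition: -4/(7*(x + 7)) + 2/(5*(x + 3)) + 6/(35*(x - 7)).
Integrate each term: A/(x−a) contributes A·log|x−a|.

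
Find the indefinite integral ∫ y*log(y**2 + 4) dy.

y**2*log(y**2 + 4)/2 - y**2/2 + 2*log(y**2 + 4) + C

Let u = y**2 + 4, so du = (2*y) dy.
The integral becomes (1/2)·∫ log(u) du; integrate by parts with u′=log(u), dv′=du.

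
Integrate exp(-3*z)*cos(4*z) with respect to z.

4*exp(-3*z)*sin(4*z)/25 - 3*exp(-3*z)*cos(4*z)/25 + C

Let I denote the integral. Integrate by parts with u = cos(4*z), dv = exp(-3*z) dz, so v = -exp(-3*z)/3: I = -exp(-3*z)*cos(4*z)/3 − (4/3)·∫ exp(-3*z)*sin(4*z) dz.
Apply parts again with u = sin(4*z), dv = exp(-3*z) dz: ∫ exp(-3*z)*sin(4*z) dz = -exp(-3*z)*sin(4*z)/3 + (4/3)·I. Substituting back brings back I: I = 4*exp(-3*z)*sin(4*z)/9 - exp(-3*z)*cos(4*z)/3 − (16/9)·I.
Solving for I: (1 + 16/9)·I equals the remaining terms, so I = (9/25)·(4*exp(-3*z)*sin(4*z)/9 - exp(-3*z)*cos(4*z)/3).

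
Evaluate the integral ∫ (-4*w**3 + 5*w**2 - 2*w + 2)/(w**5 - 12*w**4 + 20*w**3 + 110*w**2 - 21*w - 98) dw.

-4409*log(w - 7)/31104 + log(w - 1)/216 - 13*log(w + 1)/128 + 58*log(w + 2)/243 + 1139/(432*w - 3024) + C

Factor the denominator: (w - 7)**2*(w - 1)*(w + 1)*(w + 2).
Partial-fraction decomposition: 58/(243*(w + 2)) - 13/(128*(w + 1)) + 1/(216*(w - 1)) - 4409/(31104*(w - 7)) - 1139/(432*(w - 7)**2).
Integrate each term; A/(w−a) gives A·log|w−a|; A/(w−a)² gives −A/(w−a).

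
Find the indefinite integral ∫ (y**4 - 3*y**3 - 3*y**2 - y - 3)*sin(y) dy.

Use integration by parts with u = y**4 - 3*y**3 - 3*y**2 - y - 3, dv = sin(y) dy, so v = -cos(y).
Apply parts 4 times (tabular method): alternate signs, differentiate u down to 0, integrate dv up.

-y**4*cos(y) + 4*y**3*sin(y) + 3*y**3*cos(y) - 9*y**2*sin(y) + 15*y**2*cos(y) - 30*y*sin(y) - 17*y*cos(y) + 17*sin(y) - 27*cos(y) + C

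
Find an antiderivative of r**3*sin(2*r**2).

-r**2*cos(2*r**2)/4 + sin(2*r**2)/8 + C

Let u = r², du = 2r dr; rewrite as (1/2)∫ u^1·sin(2u) du.
Now integrate by parts 1 time.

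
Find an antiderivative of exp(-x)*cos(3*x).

3*exp(-x)*sin(3*x)/10 - exp(-x)*cos(3*x)/10 + C

Let I denote the integral. Integrate by parts with u = cos(3*x), dv = exp(-x) dx, so v = -exp(-x): I = -exp(-x)*cos(3*x) − 3·∫ exp(-x)*sin(3*x) dx.
Apply parts again with u = sin(3*x), dv = exp(-x) dx: ∫ exp(-x)*sin(3*x) dx = -exp(-x)*sin(3*x) + 3·I. Substituting back brings back I: I = 3*exp(-x)*sin(3*x) - exp(-x)*cos(3*x) − 9·I.
Solving for I: (1 + 9)·I equals the remaining terms, so I = (1/10)·(3*exp(-x)*sin(3*x) - exp(-x)*cos(3*x)).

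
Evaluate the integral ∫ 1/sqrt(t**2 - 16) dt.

log(t + sqrt(t**2 - 16)) + C

Substitute t = 4·sec(θ), so dt = 4·sec(θ)*tan(θ) dθ and the radical becomes sqrt(t**2 - 16) = 4·tan(θ) by the Pythagorean identity.
Integrate the resulting trig expression in θ, then back-substitute sec(θ) = t/4, tan(θ) = sqrt(t**2 - 16)/4 (absorbing any constant into C).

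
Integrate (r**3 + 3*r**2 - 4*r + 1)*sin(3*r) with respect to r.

Use integration by parts with u = r**3 + 3*r**2 - 4*r + 1, dv = sin(3*r) dr, so v = -cos(3*r)/3.
Apply parts 3 times (tabular method): alternate signs, differentiate u down to 0, integrate dv up.

-r**3*cos(3*r)/3 + r**2*sin(3*r)/3 - r**2*cos(3*r) + 2*r*sin(3*r)/3 + 14*r*cos(3*r)/9 - 14*sin(3*r)/27 - cos(3*r)/9 + C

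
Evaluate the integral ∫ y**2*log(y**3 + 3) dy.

Let u = y**3 + 3, so du = (3*y**2) dy.
The integral becomes (1/3)·∫ log(u) du; integrate by parts with u′=log(u), dv′=du.

y**3*log(y**3 + 3)/3 - y**3/3 + log(y**3 + 3) + C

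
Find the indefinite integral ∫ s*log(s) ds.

Use integration by parts with u = log(s), dv = s ds.
Then du = 1/s ds and v = s**2/2.

s**2*log(s)/2 - s**2/4 + C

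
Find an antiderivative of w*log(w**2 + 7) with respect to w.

w**2*log(w**2 + 7)/2 - w**2/2 + 7*log(w**2 + 7)/2 + C

Let u = w**2 + 7, so du = (2*w) dw.
The integral becomes (1/2)·∫ log(u) du; integrate by parts with u′=log(u), dv′=du.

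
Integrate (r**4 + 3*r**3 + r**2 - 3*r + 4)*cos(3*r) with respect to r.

r**4*sin(3*r)/3 + r**3*sin(3*r) + 4*r**3*cos(3*r)/9 - r**2*sin(3*r)/9 + r**2*cos(3*r) - 5*r*sin(3*r)/3 - 2*r*cos(3*r)/27 + 110*sin(3*r)/81 - 5*cos(3*r)/9 + C

Use integration by parts with u = r**4 + 3*r**3 + r**2 - 3*r + 4, dv = cos(3*r) dr, so v = sin(3*r)/3.
Apply parts 4 times (tabular method): alternate signs, differentiate u down to 0, integrate dv up.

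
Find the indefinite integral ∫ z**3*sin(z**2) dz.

-z**2*cos(z**2)/2 + sin(z**2)/2 + C

Let u = z², du = 2z dz; rewrite as (1/2)∫ u^1·sin(1u) du.
Now integrate by parts 1 time.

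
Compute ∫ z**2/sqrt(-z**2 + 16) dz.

Substitute z = 4·sin(θ), so dz = 4·cos(θ) dθ and the radical becomes sqrt(-z**2 + 16) = 4·cos(θ) by the Pythagorean identity.
Integrate the resulting trig expression in θ, then back-substitute θ = asin(z/4), sin(θ) = z/4, cos(θ) = sqrt(-z**2 + 16)/4 (absorbing any constant into C).

-z*sqrt(-z**2 + 16)/2 + 8*asin(z/4) + C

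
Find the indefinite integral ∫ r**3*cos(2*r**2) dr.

r**2*sin(2*r**2)/4 + cos(2*r**2)/8 + C

Let u = r², du = 2r dr; rewrite as (1/2)∫ u^1·cos(2u) du.
Now integrate by parts 1 time.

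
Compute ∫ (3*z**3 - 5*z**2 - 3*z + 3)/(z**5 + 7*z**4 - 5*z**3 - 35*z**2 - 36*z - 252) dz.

log(z - 3)/26 + 19*log(z + 3)/52 - 125*log(z + 7)/212 + 64*log(z**2 + 4)/689 - 101*atan(z/2)/1378 + C

Factor the denominator: (z - 3)*(z + 3)*(z + 7)*(z**2 + 4).
Partial-fraction decomposition: (128*z - 101)/(689*(z**2 + 4)) - 125/(212*(z + 7)) + 19/(52*(z + 3)) + 1/(26*(z - 3)).
Integrate each term; A/(z−a) gives A·log|z−a|; the (Bz+D)/(z²+p²) term gives a log and an atan.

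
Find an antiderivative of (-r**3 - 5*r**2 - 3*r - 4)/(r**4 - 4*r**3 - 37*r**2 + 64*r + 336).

Factor the denominator: (r - 7)*(r - 4)*(r + 3)*(r + 4).
Partial-fraction decomposition: 1/(11*(r + 4)) - 13/(70*(r + 3)) + 20/(21*(r - 4)) - 613/(330*(r - 7)).
Integrate each term: A/(r−a) contributes A·log|r−a|.

-613*log(r - 7)/330 + 20*log(r - 4)/21 - 13*log(r + 3)/70 + log(r + 4)/11 + C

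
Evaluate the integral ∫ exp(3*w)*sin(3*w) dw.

Let I denote the integral. Integrate by parts with u = sin(3*w), dv = exp(3*w) dw, so v = exp(3*w)/3: I = exp(3*w)*sin(3*w)/3 − ∫ exp(3*w)*cos(3*w) dw.
Apply parts again with u = cos(3*w), dv = exp(3*w) dw: ∫ exp(3*w)*cos(3*w) dw = exp(3*w)*cos(3*w)/3 + I. Substituting back brings back I: I = exp(3*w)*sin(3*w)/3 - exp(3*w)*cos(3*w)/3 − I.
Solving for I: (1 + 1)·I equals the remaining terms, so I = (1/2)·(exp(3*w)*sin(3*w)/3 - exp(3*w)*cos(3*w)/3).

exp(3*w)*sin(3*w)/6 - exp(3*w)*cos(3*w)/6 + C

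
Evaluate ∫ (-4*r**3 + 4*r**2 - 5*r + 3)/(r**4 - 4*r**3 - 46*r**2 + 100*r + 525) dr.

-151*log(r - 7)/30 + 211*log(r - 5)/80 + 81*log(r + 3)/80 - 157*log(r + 5)/60 + C

Factor the denominator: (r - 7)*(r - 5)*(r + 3)*(r + 5).
Partial-fraction decomposition: -157/(60*(r + 5)) + 81/(80*(r + 3)) + 211/(80*(r - 5)) - 151/(30*(r - 7)).
Integrate each term: A/(r−a) contributes A·log|r−a|.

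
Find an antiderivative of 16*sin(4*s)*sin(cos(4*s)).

Let u = cos(4*s), so du = (-4*sin(4*s)) ds.
Rewriting, the integral becomes -4·∫ sin(u) du = -4·-cos(u).
Substituting back, u = cos(4*s).

4*cos(cos(4*s)) + C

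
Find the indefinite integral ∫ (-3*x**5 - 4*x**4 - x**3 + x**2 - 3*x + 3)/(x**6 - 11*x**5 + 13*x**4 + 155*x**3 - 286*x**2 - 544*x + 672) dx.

-60337*log(x - 7)/4860 + 152105*log(x - 4)/15876 + 7*log(x - 1)/648 + 53*log(x + 2)/972 - 453*log(x + 3)/1960 - 4153/(378*x - 1512) + C

Factor the denominator: (x - 7)*(x - 4)**2*(x - 1)*(x + 2)*(x + 3).
Partial-fraction decomposition: -453/(1960*(x + 3)) + 53/(972*(x + 2)) + 7/(648*(x - 1)) + 152105/(15876*(x - 4)) + 4153/(378*(x - 4)**2) - 60337/(4860*(x - 7)).
Integrate each term; A/(x−a) gives A·log|x−a|; A/(x−a)² gives −A/(x−a).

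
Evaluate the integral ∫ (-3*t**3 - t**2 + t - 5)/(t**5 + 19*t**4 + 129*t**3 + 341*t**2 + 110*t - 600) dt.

-2*log(t - 1)/315 - 167*log(t + 4)/10 - 236*log(t + 5)/9 + 601*log(t + 6)/14 - 170/(3*t + 15) + C

Factor the denominator: (t - 1)*(t + 4)*(t + 5)**2*(t + 6).
Partial-fraction decomposition: 601/(14*(t + 6)) - 236/(9*(t + 5)) + 170/(3*(t + 5)**2) - 167/(10*(t + 4)) - 2/(315*(t - 1)).
Integrate each term; A/(t−a) gives A·log|t−a|; A/(t−a)² gives −A/(t−a).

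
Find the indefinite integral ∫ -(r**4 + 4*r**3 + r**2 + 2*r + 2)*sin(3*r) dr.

Use integration by parts with u = r**4 + 4*r**3 + r**2 + 2*r + 2, dv = -sin(3*r) dr, so v = cos(3*r)/3.
Apply parts 4 times (tabular method): alternate signs, differentiate u down to 0, integrate dv up.

r**4*cos(3*r)/3 - 4*r**3*sin(3*r)/9 + 4*r**3*cos(3*r)/3 - 4*r**2*sin(3*r)/3 - r**2*cos(3*r)/9 + 2*r*sin(3*r)/27 - 2*r*cos(3*r)/9 + 2*sin(3*r)/27 + 56*cos(3*r)/81 + C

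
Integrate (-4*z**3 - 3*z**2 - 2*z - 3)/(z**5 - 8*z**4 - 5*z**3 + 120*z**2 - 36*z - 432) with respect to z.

-329*log(z - 6)/144 + 15*log(z - 4)/4 - 8*log(z - 3)/5 - 7*log(z + 2)/80 + 2*log(z + 3)/9 + C

Factor the denominator: (z - 6)*(z - 4)*(z - 3)*(z + 2)*(z + 3).
Partial-fraction decomposition: 2/(9*(z + 3)) - 7/(80*(z + 2)) - 8/(5*(z - 3)) + 15/(4*(z - 4)) - 329/(144*(z - 6)).
Integrate each term: A/(z−a) contributes A·log|z−a|.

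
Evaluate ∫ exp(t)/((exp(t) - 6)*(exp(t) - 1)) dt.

log(exp(t) - 6)/5 - log(exp(t) - 1)/5 + C

Let u = e^t, du = e^t dt.
The integral becomes ∫ du/((u-6)(u-1)); decompose into partial fractions.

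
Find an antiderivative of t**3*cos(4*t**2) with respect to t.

Let u = t², du = 2t dt; rewrite as (1/2)∫ u^1·cos(4u) du.
Now integrate by parts 1 time.

t**2*sin(4*t**2)/8 + cos(4*t**2)/32 + C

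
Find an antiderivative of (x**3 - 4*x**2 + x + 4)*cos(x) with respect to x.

x**3*sin(x) - 4*x**2*sin(x) + 3*x**2*cos(x) - 5*x*sin(x) - 8*x*cos(x) + 12*sin(x) - 5*cos(x) + C

Use integration by parts with u = x**3 - 4*x**2 + x + 4, dv = cos(x) dx, so v = sin(x).
Apply parts 3 times (tabular method): alternate signs, differentiate u down to 0, integrate dv up.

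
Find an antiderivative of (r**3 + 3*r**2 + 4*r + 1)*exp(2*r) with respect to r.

(4*r**3 + 6*r**2 + 10*r - 1)*exp(2*r)/8 + C

Use integration by parts with u = r**3 + 3*r**2 + 4*r + 1, dv = exp(2*r) dr, so v = exp(2*r)/2.
Apply parts 3 times (tabular method): alternate signs, differentiate u down to 0, integrate dv up.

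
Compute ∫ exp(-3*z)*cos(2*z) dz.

2*exp(-3*z)*sin(2*z)/13 - 3*exp(-3*z)*cos(2*z)/13 + C

Let I denote the integral. Integrate by parts with u = cos(2*z), dv = exp(-3*z) dz, so v = -exp(-3*z)/3: I = -exp(-3*z)*cos(2*z)/3 − (2/3)·∫ exp(-3*z)*sin(2*z) dz.
Apply parts again with u = sin(2*z), dv = exp(-3*z) dz: ∫ exp(-3*z)*sin(2*z) dz = -exp(-3*z)*sin(2*z)/3 + (2/3)·I. Substituting back brings back I: I = 2*exp(-3*z)*sin(2*z)/9 - exp(-3*z)*cos(2*z)/3 − (4/9)·I.
Solving for I: (1 + 4/9)·I equals the remaining terms, so I = (9/13)·(2*exp(-3*z)*sin(2*z)/9 - exp(-3*z)*cos(2*z)/3).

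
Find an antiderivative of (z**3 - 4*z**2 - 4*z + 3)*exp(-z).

Use integration by parts with u = z**3 - 4*z**2 - 4*z + 3, dv = exp(-z) dz, so v = -exp(-z).
Apply parts 3 times (tabular method): alternate signs, differentiate u down to 0, integrate dv up.

(-z**3 + z**2 + 6*z + 3)*exp(-z) + C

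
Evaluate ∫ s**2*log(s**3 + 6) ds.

Let u = s**3 + 6, so du = (3*s**2) ds.
The integral becomes (1/3)·∫ log(u) du; integrate by parts with u′=log(u), dv′=du.

s**3*log(s**3 + 6)/3 - s**3/3 + 2*log(s**3 + 6) + C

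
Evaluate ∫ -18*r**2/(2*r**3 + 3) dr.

-3*log(2*r**3 + 3) + C

Let u = 2*r**3 + 3, so du = (6*r**2) dr.
Rewriting, the integral becomes -3·∫ 1/u du = -3·log(u).
Substituting back, u = 2*r**3 + 3.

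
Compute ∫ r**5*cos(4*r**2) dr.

r**4*sin(4*r**2)/8 + r**2*cos(4*r**2)/16 - sin(4*r**2)/64 + C

Let u = r², du = 2r dr; rewrite as (1/2)∫ u^2·cos(4u) du.
Now integrate by parts 2 times.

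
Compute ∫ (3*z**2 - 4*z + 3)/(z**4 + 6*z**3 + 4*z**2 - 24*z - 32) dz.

Factor the denominator: (z - 2)*(z + 2)**2*(z + 4).
Partial-fraction decomposition: -67/(24*(z + 4)) + 87/(32*(z + 2)) - 23/(8*(z + 2)**2) + 7/(96*(z - 2)).
Integrate each term; A/(z−a) gives A·log|z−a|; A/(z−a)² gives −A/(z−a).

7*log(z - 2)/96 + 87*log(z + 2)/32 - 67*log(z + 4)/24 + 23/(8*z + 16) + C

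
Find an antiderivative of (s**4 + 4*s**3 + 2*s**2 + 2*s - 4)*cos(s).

Use integration by parts with u = s**4 + 4*s**3 + 2*s**2 + 2*s - 4, dv = cos(s) ds, so v = sin(s).
Apply parts 4 times (tabular method): alternate signs, differentiate u down to 0, integrate dv up.

s**4*sin(s) + 4*s**3*sin(s) + 4*s**3*cos(s) - 10*s**2*sin(s) + 12*s**2*cos(s) - 22*s*sin(s) - 20*s*cos(s) + 16*sin(s) - 22*cos(s) + C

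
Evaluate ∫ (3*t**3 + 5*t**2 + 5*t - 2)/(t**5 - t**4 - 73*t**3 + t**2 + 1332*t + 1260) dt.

1307*log(t - 7)/1248 - 214*log(t - 6)/231 - log(t + 1)/224 + 277*log(t + 5)/528 - 25*log(t + 6)/39 + C

Factor the denominator: (t - 7)*(t - 6)*(t + 1)*(t + 5)*(t + 6).
Partial-fraction decomposition: -25/(39*(t + 6)) + 277/(528*(t + 5)) - 1/(224*(t + 1)) - 214/(231*(t - 6)) + 1307/(1248*(t - 7)).
Integrate each term: A/(t−a) contributes A·log|t−a|.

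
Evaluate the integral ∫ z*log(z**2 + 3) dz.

z**2*log(z**2 + 3)/2 - z**2/2 + 3*log(z**2 + 3)/2 + C

Let u = z**2 + 3, so du = (2*z) dz.
The integral becomes (1/2)·∫ log(u) du; integrate by parts with u′=log(u), dv′=du.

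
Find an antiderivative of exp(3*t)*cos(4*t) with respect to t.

4*exp(3*t)*sin(4*t)/25 + 3*exp(3*t)*cos(4*t)/25 + C

Let I denote the integral. Integrate by parts with u = cos(4*t), dv = exp(3*t) dt, so v = exp(3*t)/3: I = exp(3*t)*cos(4*t)/3 + (4/3)·∫ exp(3*t)*sin(4*t) dt.
Apply parts again with u = sin(4*t), dv = exp(3*t) dt: ∫ exp(3*t)*sin(4*t) dt = exp(3*t)*sin(4*t)/3 − (4/3)·I. Substituting back brings back I: I = 4*exp(3*t)*sin(4*t)/9 + exp(3*t)*cos(4*t)/3 − (16/9)·I.
Solving for I: (1 + 16/9)·I equals the remaining terms, so I = (9/25)·(4*exp(3*t)*sin(4*t)/9 + exp(3*t)*cos(4*t)/3).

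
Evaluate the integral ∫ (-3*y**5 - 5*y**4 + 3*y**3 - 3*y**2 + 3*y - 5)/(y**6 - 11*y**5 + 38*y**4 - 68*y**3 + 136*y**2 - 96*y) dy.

Factor the denominator: y*(y - 6)*(y - 4)*(y - 1)*(y**2 + 4).
Partial-fraction decomposition: (83*y + 42)/(160*(y**2 + 4)) - 2/(15*(y - 1)) + 4201/(480*(y - 4)) - 5851/(480*(y - 6)) + 5/(96*y).
Integrate each term; A/(y−a) gives A·log|y−a|; the (By+D)/(y²+p²) term gives a log and an atan.

5*log(y)/96 - 5851*log(y - 6)/480 + 4201*log(y - 4)/480 - 2*log(y - 1)/15 + 83*log(y**2 + 4)/320 + 21*atan(y/2)/160 + C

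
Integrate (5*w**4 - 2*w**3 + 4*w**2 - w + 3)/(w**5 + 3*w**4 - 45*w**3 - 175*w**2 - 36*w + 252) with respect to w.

1279*log(w - 7)/780 - log(w - 1)/56 + 13*log(w + 2)/12 - 167*log(w + 3)/40 + 2355*log(w + 6)/364 + C

Factor the denominator: (w - 7)*(w - 1)*(w + 2)*(w + 3)*(w + 6).
Partial-fraction decomposition: 2355/(364*(w + 6)) - 167/(40*(w + 3)) + 13/(12*(w + 2)) - 1/(56*(w - 1)) + 1279/(780*(w - 7)).
Integrate each term: A/(w−a) contributes A·log|w−a|.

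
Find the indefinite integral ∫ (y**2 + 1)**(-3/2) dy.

Substitute y = tan(θ), so dy = sec(θ)^2 dθ and the radical becomes sqrt(y**2 + 1) = sec(θ) by the Pythagorean identity.
Integrate the resulting trig expression in θ, then back-substitute tan(θ) = y, sec(θ) = sqrt(y**2 + 1) (absorbing any constant into C).

y/sqrt(y**2 + 1) + C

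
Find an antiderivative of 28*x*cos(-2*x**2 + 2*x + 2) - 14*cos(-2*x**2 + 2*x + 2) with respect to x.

Let u = 2*x**2 - 2*x - 2, so du = (4*x - 2) dx.
Rewriting, the integral becomes 7·∫ cos(u) du = 7·sin(u).
Substituting back, u = 2*x**2 - 2*x - 2.

-7*sin(-2*x**2 + 2*x + 2) + C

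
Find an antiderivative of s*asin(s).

s**2*asin(s)/2 + s*sqrt(-s**2 + 1)/4 - asin(s)/4 + C

Use integration by parts with u = arcsin(s), dv = s ds.
Then du = 1/sqrt(-s**2 + 1) ds.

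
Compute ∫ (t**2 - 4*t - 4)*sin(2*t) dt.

-t**2*cos(2*t)/2 + t*sin(2*t)/2 + 2*t*cos(2*t) - sin(2*t) + 9*cos(2*t)/4 + C

Use integration by parts with u = t**2 - 4*t - 4, dv = sin(2*t) dt, so v = -cos(2*t)/2.
Apply parts 2 times (tabular method): alternate signs, differentiate u down to 0, integrate dv up.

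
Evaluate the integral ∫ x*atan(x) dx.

x**2*atan(x)/2 - x/2 + atan(x)/2 + C

Use integration by parts with u = arctan(x), dv = x dx.
Then du = 1/(x**2 + 1) dx.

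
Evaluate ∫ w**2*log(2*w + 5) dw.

w**3*log(2*w + 5)/3 - w**3/9 + 5*w**2/12 - 25*w/12 + 125*log(2*w + 5)/24 + C

Use integration by parts with u = log(2*w + 5), dv = w**2 dw.
Then du = 2/(2*w + 5) dw and v = w**3/3.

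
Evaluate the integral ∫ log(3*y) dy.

Use integration by parts with u = log(3*y), dv = dy.
Then du = 1/y dy and v = y.

y*(log(y) + log(3)) - y + C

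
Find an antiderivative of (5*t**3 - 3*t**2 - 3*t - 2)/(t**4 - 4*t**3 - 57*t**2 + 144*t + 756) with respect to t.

Factor the denominator: (t - 7)*(t - 6)*(t + 3)*(t + 6).
Partial-fraction decomposition: 293/(117*(t + 6)) - 31/(54*(t + 3)) - 238/(27*(t - 6)) + 309/(26*(t - 7)).
Integrate each term: A/(t−a) contributes A·log|t−a|.

309*log(t - 7)/26 - 238*log(t - 6)/27 - 31*log(t + 3)/54 + 293*log(t + 6)/117 + C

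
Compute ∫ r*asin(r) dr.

Use integration by parts with u = arcsin(r), dv = r dr.
Then du = 1/sqrt(-r**2 + 1) dr.

r**2*asin(r)/2 + r*sqrt(-r**2 + 1)/4 - asin(r)/4 + C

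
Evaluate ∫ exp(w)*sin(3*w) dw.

exp(w)*sin(3*w)/10 - 3*exp(w)*cos(3*w)/10 + C

Let I denote the integral. Integrate by parts with u = sin(3*w), dv = exp(w) dw, so v = exp(w): I = exp(w)*sin(3*w) − 3·∫ exp(w)*cos(3*w) dw.
Apply parts again with u = cos(3*w), dv = exp(w) dw: ∫ exp(w)*cos(3*w) dw = exp(w)*cos(3*w) + 3·I. Substituting back brings back I: I = exp(w)*sin(3*w) - 3*exp(w)*cos(3*w) − 9·I.
Solving for I: (1 + 9)·I equals the remaining terms, so I = (1/10)·(exp(w)*sin(3*w) - 3*exp(w)*cos(3*w)).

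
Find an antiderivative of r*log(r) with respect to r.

r**2*log(r)/2 - r**2/4 + C

Use integration by parts with u = log(r), dv = r dr.
Then du = 1/r dr and v = r**2/2.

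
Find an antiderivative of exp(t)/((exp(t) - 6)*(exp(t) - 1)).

log(exp(t) - 6)/5 - log(exp(t) - 1)/5 + C

Let u = e^t, du = e^t dt.
The integral becomes ∫ du/((u-6)(u-1)); decompose into partial fractions.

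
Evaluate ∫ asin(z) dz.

Use integration by parts with u = arcsin(z), dv = dz.
Then du = 1/sqrt(-z**2 + 1) dz.

z*asin(z) + sqrt(-z**2 + 1) + C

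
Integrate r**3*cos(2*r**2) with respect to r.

r**2*sin(2*r**2)/4 + cos(2*r**2)/8 + C

Let u = r², du = 2r dr; rewrite as (1/2)∫ u^1·cos(2u) du.
Now integrate by parts 1 time.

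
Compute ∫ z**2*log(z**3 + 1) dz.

z**3*log(z**3 + 1)/3 - z**3/3 + log(z**3 + 1)/3 + C

Let u = z**3 + 1, so du = (3*z**2) dz.
The integral becomes (1/3)·∫ log(u) du; integrate by parts with u′=log(u), dv′=du.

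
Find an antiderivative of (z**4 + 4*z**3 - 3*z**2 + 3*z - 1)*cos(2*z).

Use integration by parts with u = z**4 + 4*z**3 - 3*z**2 + 3*z - 1, dv = cos(2*z) dz, so v = sin(2*z)/2.
Apply parts 4 times (tabular method): alternate signs, differentiate u down to 0, integrate dv up.

z**4*sin(2*z)/2 + 2*z**3*sin(2*z) + z**3*cos(2*z) - 3*z**2*sin(2*z) + 3*z**2*cos(2*z) - 3*z*sin(2*z)/2 - 3*z*cos(2*z) + sin(2*z) - 3*cos(2*z)/4 + C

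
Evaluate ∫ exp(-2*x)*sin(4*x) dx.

-exp(-2*x)*sin(4*x)/10 - exp(-2*x)*cos(4*x)/5 + C

Let I denote the integral. Integrate by parts with u = sin(4*x), dv = exp(-2*x) dx, so v = -exp(-2*x)/2: I = -exp(-2*x)*sin(4*x)/2 + 2·∫ exp(-2*x)*cos(4*x) dx.
Apply parts again with u = cos(4*x), dv = exp(-2*x) dx: ∫ exp(-2*x)*cos(4*x) dx = -exp(-2*x)*cos(4*x)/2 − 2·I. Substituting back brings back I: I = -exp(-2*x)*sin(4*x)/2 - exp(-2*x)*cos(4*x) − 4·I.
Solving for I: (1 + 4)·I equals the remaining terms, so I = (1/5)·(-exp(-2*x)*sin(4*x)/2 - exp(-2*x)*cos(4*x)).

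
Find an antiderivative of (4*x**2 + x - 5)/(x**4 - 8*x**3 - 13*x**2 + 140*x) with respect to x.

Factor the denominator: x*(x - 7)*(x - 5)*(x + 4).
Partial-fraction decomposition: -5/(36*(x + 4)) - 10/(9*(x - 5)) + 9/(7*(x - 7)) - 1/(28*x).
Integrate each term: A/(x−a) contributes A·log|x−a|.

-log(x)/28 + 9*log(x - 7)/7 - 10*log(x - 5)/9 - 5*log(x + 4)/36 + C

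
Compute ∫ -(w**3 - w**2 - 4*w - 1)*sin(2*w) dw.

Use integration by parts with u = w**3 - w**2 - 4*w - 1, dv = -sin(2*w) dw, so v = cos(2*w)/2.
Apply parts 3 times (tabular method): alternate signs, differentiate u down to 0, integrate dv up.

w**3*cos(2*w)/2 - 3*w**2*sin(2*w)/4 - w**2*cos(2*w)/2 + w*sin(2*w)/2 - 11*w*cos(2*w)/4 + 11*sin(2*w)/8 - cos(2*w)/4 + C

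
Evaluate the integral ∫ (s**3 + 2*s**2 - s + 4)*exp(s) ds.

(s**3 - s**2 + s + 3)*exp(s) + C

Use integration by parts with u = s**3 + 2*s**2 - s + 4, dv = exp(s) ds, so v = exp(s).
Apply parts 3 times (tabular method): alternate signs, differentiate u down to 0, integrate dv up.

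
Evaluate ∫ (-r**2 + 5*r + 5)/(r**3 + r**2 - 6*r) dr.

-5*log(r)/6 + 11*log(r - 2)/10 - 19*log(r + 3)/15 + C

Factor the denominator: r*(r - 2)*(r + 3).
Partial-fraction decomposition: -19/(15*(r + 3)) + 11/(10*(r - 2)) - 5/(6*r).
Integrate each term: A/(r−a) contributes A·log|r−a|.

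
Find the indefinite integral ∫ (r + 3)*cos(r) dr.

Use integration by parts with u = r + 3, dv = cos(r) dr, so v = sin(r).
Apply parts 1 times (tabular method): alternate signs, differentiate u down to 0, integrate dv up.

r*sin(r) + 3*sin(r) + cos(r) + C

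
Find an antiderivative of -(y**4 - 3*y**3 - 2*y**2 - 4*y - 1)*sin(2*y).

Use integration by parts with u = y**4 - 3*y**3 - 2*y**2 - 4*y - 1, dv = -sin(2*y) dy, so v = cos(2*y)/2.
Apply parts 4 times (tabular method): alternate signs, differentiate u down to 0, integrate dv up.

y**4*cos(2*y)/2 - y**3*sin(2*y) - 3*y**3*cos(2*y)/2 + 9*y**2*sin(2*y)/4 - 5*y**2*cos(2*y)/2 + 5*y*sin(2*y)/2 + y*cos(2*y)/4 - sin(2*y)/8 + 3*cos(2*y)/4 + C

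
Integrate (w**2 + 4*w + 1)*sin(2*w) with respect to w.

-w**2*cos(2*w)/2 + w*sin(2*w)/2 - 2*w*cos(2*w) + sin(2*w) - cos(2*w)/4 + C

Use integration by parts with u = w**2 + 4*w + 1, dv = sin(2*w) dw, so v = -cos(2*w)/2.
Apply parts 2 times (tabular method): alternate signs, differentiate u down to 0, integrate dv up.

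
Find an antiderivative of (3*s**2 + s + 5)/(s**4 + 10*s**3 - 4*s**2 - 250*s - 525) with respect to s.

17*log(s - 5)/192 - 29*log(s + 3)/64 + 15*log(s + 5)/8 - 145*log(s + 7)/96 + C

Factor the denominator: (s - 5)*(s + 3)*(s + 5)*(s + 7).
Partial-fraction decomposition: -145/(96*(s + 7)) + 15/(8*(s + 5)) - 29/(64*(s + 3)) + 17/(192*(s - 5)).
Integrate each term: A/(s−a) contributes A·log|s−a|.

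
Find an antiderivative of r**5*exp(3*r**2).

Let u = r², du = 2r dr; rewrite as (1/2)∫ u^2·exp(3u) du.
Now integrate by parts 2 times.

(9*r**4 - 6*r**2 + 2)*exp(3*r**2)/54 + C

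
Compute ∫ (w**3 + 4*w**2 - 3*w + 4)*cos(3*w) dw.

Use integration by parts with u = w**3 + 4*w**2 - 3*w + 4, dv = cos(3*w) dw, so v = sin(3*w)/3.
Apply parts 3 times (tabular method): alternate signs, differentiate u down to 0, integrate dv up.

w**3*sin(3*w)/3 + 4*w**2*sin(3*w)/3 + w**2*cos(3*w)/3 - 11*w*sin(3*w)/9 + 8*w*cos(3*w)/9 + 28*sin(3*w)/27 - 11*cos(3*w)/27 + C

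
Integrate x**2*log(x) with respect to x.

x**3*log(x)/3 - x**3/9 + C

Use integration by parts with u = log(x), dv = x**2 dx.
Then du = 1/x dx and v = x**3/3.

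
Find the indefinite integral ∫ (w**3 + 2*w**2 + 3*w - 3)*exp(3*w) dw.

Use integration by parts with u = w**3 + 2*w**2 + 3*w - 3, dv = exp(3*w) dw, so v = exp(3*w)/3.
Apply parts 3 times (tabular method): alternate signs, differentiate u down to 0, integrate dv up.

(9*w**3 + 9*w**2 + 21*w - 34)*exp(3*w)/27 + C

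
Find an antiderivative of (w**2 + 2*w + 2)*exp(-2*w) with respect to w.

Use integration by parts with u = w**2 + 2*w + 2, dv = exp(-2*w) dw, so v = -exp(-2*w)/2.
Apply parts 2 times (tabular method): alternate signs, differentiate u down to 0, integrate dv up.

(-2*w**2 - 6*w - 7)*exp(-2*w)/4 + C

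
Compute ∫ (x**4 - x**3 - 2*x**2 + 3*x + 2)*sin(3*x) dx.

Use integration by parts with u = x**4 - x**3 - 2*x**2 + 3*x + 2, dv = sin(3*x) dx, so v = -cos(3*x)/3.
Apply parts 4 times (tabular method): alternate signs, differentiate u down to 0, integrate dv up.

-x**4*cos(3*x)/3 + 4*x**3*sin(3*x)/9 + x**3*cos(3*x)/3 - x**2*sin(3*x)/3 + 10*x**2*cos(3*x)/9 - 20*x*sin(3*x)/27 - 11*x*cos(3*x)/9 + 11*sin(3*x)/27 - 74*cos(3*x)/81 + C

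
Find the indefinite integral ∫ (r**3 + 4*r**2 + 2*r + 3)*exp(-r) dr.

Use integration by parts with u = r**3 + 4*r**2 + 2*r + 3, dv = exp(-r) dr, so v = -exp(-r).
Apply parts 3 times (tabular method): alternate signs, differentiate u down to 0, integrate dv up.

(-r**3 - 7*r**2 - 16*r - 19)*exp(-r) + C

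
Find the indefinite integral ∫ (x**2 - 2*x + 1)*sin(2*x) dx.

-x**2*cos(2*x)/2 + x*sin(2*x)/2 + x*cos(2*x) - sin(2*x)/2 - cos(2*x)/4 + C

Use integration by parts with u = x**2 - 2*x + 1, dv = sin(2*x) dx, so v = -cos(2*x)/2.
Apply parts 2 times (tabular method): alternate signs, differentiate u down to 0, integrate dv up.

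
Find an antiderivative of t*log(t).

Use integration by parts with u = log(t), dv = t dt.
Then du = 1/t dt and v = t**2/2.

t**2*log(t)/2 - t**2/4 + C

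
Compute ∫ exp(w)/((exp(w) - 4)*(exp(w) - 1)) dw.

log(exp(w) - 4)/3 - log(exp(w) - 1)/3 + C

Let u = e^w, du = e^w dw.
The integral becomes ∫ du/((u-1)(u-4)); decompose into partial fractions.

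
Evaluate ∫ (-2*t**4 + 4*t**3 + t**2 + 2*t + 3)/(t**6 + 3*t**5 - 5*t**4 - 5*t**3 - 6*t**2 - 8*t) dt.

Factor the denominator: t*(t - 2)*(t + 1)*(t + 4)*(t**2 + 1).
Partial-fraction decomposition: -(7*t - 11)/(85*(t**2 + 1)) + 757/(1224*(t + 4)) - 2/(9*(t + 1)) + 11/(180*(t - 2)) - 3/(8*t).
Integrate each term; A/(t−a) gives A·log|t−a|; the (Bt+D)/(t²+p²) term gives a log and an atan.

-3*log(t)/8 + 11*log(t - 2)/180 - 2*log(t + 1)/9 + 757*log(t + 4)/1224 - 7*log(t**2 + 1)/170 + 11*atan(t)/85 + C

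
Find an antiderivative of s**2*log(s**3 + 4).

s**3*log(s**3 + 4)/3 - s**3/3 + 4*log(s**3 + 4)/3 + C

Let u = s**3 + 4, so du = (3*s**2) ds.
The integral becomes (1/3)·∫ log(u) du; integrate by parts with u′=log(u), dv′=du.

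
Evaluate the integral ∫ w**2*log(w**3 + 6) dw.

w**3*log(w**3 + 6)/3 - w**3/3 + 2*log(w**3 + 6) + C

Let u = w**3 + 6, so du = (3*w**2) dw.
The integral becomes (1/3)·∫ log(u) du; integrate by parts with u′=log(u), dv′=du.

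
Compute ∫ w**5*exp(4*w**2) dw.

(8*w**4 - 4*w**2 + 1)*exp(4*w**2)/64 + C

Let u = w², du = 2w dw; rewrite as (1/2)∫ u^2·exp(4u) du.
Now integrate by parts 2 times.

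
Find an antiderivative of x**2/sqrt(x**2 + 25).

Substitute x = 5·tan(θ), so dx = 5·sec(θ)^2 dθ and the radical becomes sqrt(x**2 + 25) = 5·sec(θ) by the Pythagorean identity.
Integrate the resulting trig expression in θ, then back-substitute tan(θ) = x/5, sec(θ) = sqrt(x**2 + 25)/5 (absorbing any constant into C).

x*sqrt(x**2 + 25)/2 - 25*log(x + sqrt(x**2 + 25))/2 + C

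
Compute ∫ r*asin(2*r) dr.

r**2*asin(2*r)/2 + r*sqrt(-4*r**2 + 1)/8 - asin(2*r)/16 + C

Use integration by parts with u = arcsin(2*r), dv = r dr.
Then du = 2/sqrt(-4*r**2 + 1) dr.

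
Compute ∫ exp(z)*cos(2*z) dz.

2*exp(z)*sin(2*z)/5 + exp(z)*cos(2*z)/5 + C

Let I denote the integral. Integrate by parts with u = cos(2*z), dv = exp(z) dz, so v = exp(z): I = exp(z)*cos(2*z) + 2·∫ exp(z)*sin(2*z) dz.
Apply parts again with u = sin(2*z), dv = exp(z) dz: ∫ exp(z)*sin(2*z) dz = exp(z)*sin(2*z) − 2·I. Substituting back brings back I: I = 2*exp(z)*sin(2*z) + exp(z)*cos(2*z) − 4·I.
Solving for I: (1 + 4)·I equals the remaining terms, so I = (1/5)·(2*exp(z)*sin(2*z) + exp(z)*cos(2*z)).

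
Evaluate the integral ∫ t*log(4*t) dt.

Use integration by parts with u = log(4*t), dv = t dt.
Then du = 1/t dt and v = t**2/2.

t**2*(log(t) + 2*log(2))/2 - t**2/4 + C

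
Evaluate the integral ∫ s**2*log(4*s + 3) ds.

Use integration by parts with u = log(4*s + 3), dv = s**2 ds.
Then du = 4/(4*s + 3) ds and v = s**3/3.

s**3*log(4*s + 3)/3 - s**3/9 + s**2/8 - 3*s/16 + 9*log(4*s + 3)/64 + C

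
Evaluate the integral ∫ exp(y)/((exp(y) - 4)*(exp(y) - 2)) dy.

log(exp(y) - 4)/2 - log(exp(y) - 2)/2 + C

Let u = e^y, du = e^y dy.
The integral becomes ∫ du/((u-2)(u-4)); decompose into partial fractions.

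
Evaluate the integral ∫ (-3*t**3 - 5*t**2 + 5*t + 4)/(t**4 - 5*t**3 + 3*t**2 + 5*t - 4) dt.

-248*log(t - 4)/45 + 85*log(t - 1)/36 + 3*log(t + 1)/20 + 1/(6*t - 6) + C

Factor the denominator: (t - 4)*(t - 1)**2*(t + 1).
Partial-fraction decomposition: 3/(20*(t + 1)) + 85/(36*(t - 1)) - 1/(6*(t - 1)**2) - 248/(45*(t - 4)).
Integrate each term; A/(t−a) gives A·log|t−a|; A/(t−a)² gives −A/(t−a).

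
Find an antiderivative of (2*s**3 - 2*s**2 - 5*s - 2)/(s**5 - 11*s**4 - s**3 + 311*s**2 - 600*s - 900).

-16761*log(s - 6)/5929 + 173*log(s - 5)/60 + log(s + 1)/1176 - 277*log(s + 5)/4840 - 328/(77*s - 462) + C

Factor the denominator: (s - 6)**2*(s - 5)*(s + 1)*(s + 5).
Partial-fraction decomposition: -277/(4840*(s + 5)) + 1/(1176*(s + 1)) + 173/(60*(s - 5)) - 16761/(5929*(s - 6)) + 328/(77*(s - 6)**2).
Integrate each term; A/(s−a) gives A·log|s−a|; A/(s−a)² gives −A/(s−a).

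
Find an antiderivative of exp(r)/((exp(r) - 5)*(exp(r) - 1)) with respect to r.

log(exp(r) - 5)/4 - log(exp(r) - 1)/4 + C

Let u = e^r, du = e^r dr.
The integral becomes ∫ du/((u-1)(u-5)); decompose into partial fractions.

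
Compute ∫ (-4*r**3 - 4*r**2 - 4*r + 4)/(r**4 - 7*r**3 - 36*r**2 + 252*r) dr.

Factor the denominator: r*(r - 7)*(r - 6)*(r + 6).
Partial-fraction decomposition: -187/(234*(r + 6)) + 257/(18*(r - 6)) - 1592/(91*(r - 7)) + 1/(63*r).
Integrate each term: A/(r−a) contributes A·log|r−a|.

log(r)/63 - 1592*log(r - 7)/91 + 257*log(r - 6)/18 - 187*log(r + 6)/234 + C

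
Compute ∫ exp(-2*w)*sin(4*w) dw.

Let I denote the integral. Integrate by parts with u = sin(4*w), dv = exp(-2*w) dw, so v = -exp(-2*w)/2: I = -exp(-2*w)*sin(4*w)/2 + 2·∫ exp(-2*w)*cos(4*w) dw.
Apply parts again with u = cos(4*w), dv = exp(-2*w) dw: ∫ exp(-2*w)*cos(4*w) dw = -exp(-2*w)*cos(4*w)/2 − 2·I. Substituting back brings back I: I = -exp(-2*w)*sin(4*w)/2 - exp(-2*w)*cos(4*w) − 4·I.
Solving for I: (1 + 4)·I equals the remaining terms, so I = (1/5)·(-exp(-2*w)*sin(4*w)/2 - exp(-2*w)*cos(4*w)).

-exp(-2*w)*sin(4*w)/10 - exp(-2*w)*cos(4*w)/5 + C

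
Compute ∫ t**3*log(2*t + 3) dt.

Use integration by parts with u = log(2*t + 3), dv = t**3 dt.
Then du = 2/(2*t + 3) dt and v = t**4/4.

t**4*log(2*t + 3)/4 - t**4/16 + t**3/8 - 9*t**2/32 + 27*t/32 - 81*log(2*t + 3)/64 + C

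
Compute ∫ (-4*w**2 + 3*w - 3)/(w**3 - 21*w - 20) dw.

-44*log(w - 5)/27 + 5*log(w + 1)/9 - 79*log(w + 4)/27 + C

Factor the denominator: (w - 5)*(w + 1)*(w + 4).
Partial-fraction decomposition: -79/(27*(w + 4)) + 5/(9*(w + 1)) - 44/(27*(w - 5)).
Integrate each term: A/(w−a) contributes A·log|w−a|.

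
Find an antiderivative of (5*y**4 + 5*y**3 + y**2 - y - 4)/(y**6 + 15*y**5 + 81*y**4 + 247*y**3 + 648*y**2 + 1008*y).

-log(y)/252 + 61351*log(y + 4)/22500 - 5171*log(y + 7)/1827 + 17549*log(y**2 + 9)/326250 - 11819*atan(y/3)/54375 + 244/(75*y + 300) + C

Factor the denominator: y*(y + 4)**2*(y + 7)*(y**2 + 9).
Partial-fraction decomposition: (17549*y - 106371)/(163125*(y**2 + 9)) - 5171/(1827*(y + 7)) + 61351/(22500*(y + 4)) - 244/(75*(y + 4)**2) - 1/(252*y).
Integrate each term; A/(y−a) gives A·log|y−a|; the (By+D)/(y²+p²) term gives a log and an atan.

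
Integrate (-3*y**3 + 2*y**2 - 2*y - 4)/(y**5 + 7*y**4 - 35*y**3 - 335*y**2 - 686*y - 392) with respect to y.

-949*log(y - 7)/11088 - log(y + 1)/48 + 16*log(y + 2)/45 - 38*log(y + 4)/33 + 379*log(y + 7)/420 + C

Factor the denominator: (y - 7)*(y + 1)*(y + 2)*(y + 4)*(y + 7).
Partial-fraction decomposition: 379/(420*(y + 7)) - 38/(33*(y + 4)) + 16/(45*(y + 2)) - 1/(48*(y + 1)) - 949/(11088*(y - 7)).
Integrate each term: A/(y−a) contributes A·log|y−a|.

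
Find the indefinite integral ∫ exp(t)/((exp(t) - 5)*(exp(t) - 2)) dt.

Let u = e^t, du = e^t dt.
The integral becomes ∫ du/((u-5)(u-2)); decompose into partial fractions.

log(exp(t) - 5)/3 - log(exp(t) - 2)/3 + C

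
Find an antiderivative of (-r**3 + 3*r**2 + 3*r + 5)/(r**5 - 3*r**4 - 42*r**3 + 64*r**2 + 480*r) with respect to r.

Factor the denominator: r*(r - 6)*(r - 5)*(r + 4)**2.
Partial-fraction decomposition: 247/(4320*(r + 4)) - 7/(24*(r + 4)**2) + 2/(27*(r - 5)) - 17/(120*(r - 6)) + 1/(96*r).
Integrate each term; A/(r−a) gives A·log|r−a|; A/(r−a)² gives −A/(r−a).

log(r)/96 - 17*log(r - 6)/120 + 2*log(r - 5)/27 + 247*log(r + 4)/4320 + 7/(24*r + 96) + C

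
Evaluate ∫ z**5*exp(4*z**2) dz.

Let u = z², du = 2z dz; rewrite as (1/2)∫ u^2·exp(4u) du.
Now integrate by parts 2 times.

(8*z**4 - 4*z**2 + 1)*exp(4*z**2)/64 + C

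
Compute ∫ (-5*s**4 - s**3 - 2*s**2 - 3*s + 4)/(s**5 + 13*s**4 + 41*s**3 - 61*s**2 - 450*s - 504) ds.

Factor the denominator: (s - 3)*(s + 2)*(s + 3)*(s + 4)*(s + 7).
Partial-fraction decomposition: -2347/(120*(s + 7)) + 88/(3*(s + 4)) - 383/(24*(s + 3)) + 7/(5*(s + 2)) - 13/(60*(s - 3)).
Integrate each term: A/(s−a) contributes A·log|s−a|.

-13*log(s - 3)/60 + 7*log(s + 2)/5 - 383*log(s + 3)/24 + 88*log(s + 4)/3 - 2347*log(s + 7)/120 + C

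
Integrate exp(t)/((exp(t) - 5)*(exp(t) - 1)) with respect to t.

log(exp(t) - 5)/4 - log(exp(t) - 1)/4 + C

Let u = e^t, du = e^t dt.
The integral becomes ∫ du/((u-5)(u-1)); decompose into partial fractions.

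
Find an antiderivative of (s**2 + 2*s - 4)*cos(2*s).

s**2*sin(2*s)/2 + s*sin(2*s) + s*cos(2*s)/2 - 9*sin(2*s)/4 + cos(2*s)/2 + C

Use integration by parts with u = s**2 + 2*s - 4, dv = cos(2*s) ds, so v = sin(2*s)/2.
Apply parts 2 times (tabular method): alternate signs, differentiate u down to 0, integrate dv up.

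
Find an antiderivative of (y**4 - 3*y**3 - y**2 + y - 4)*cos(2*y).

Use integration by parts with u = y**4 - 3*y**3 - y**2 + y - 4, dv = cos(2*y) dy, so v = sin(2*y)/2.
Apply parts 4 times (tabular method): alternate signs, differentiate u down to 0, integrate dv up.

y**4*sin(2*y)/2 - 3*y**3*sin(2*y)/2 + y**3*cos(2*y) - 2*y**2*sin(2*y) - 9*y**2*cos(2*y)/4 + 11*y*sin(2*y)/4 - 2*y*cos(2*y) - sin(2*y) + 11*cos(2*y)/8 + C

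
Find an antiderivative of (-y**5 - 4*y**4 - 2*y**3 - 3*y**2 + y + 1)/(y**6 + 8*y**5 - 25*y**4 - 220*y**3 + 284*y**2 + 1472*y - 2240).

Factor the denominator: (y - 4)*(y - 2)**2*(y + 4)*(y + 5)*(y + 7).
Partial-fraction decomposition: -3868/(2673*(y + 7)) + 398/(441*(y + 5)) - 77/(864*(y + 4)) + 7957/(23814*(y - 2)) + 121/(756*(y - 2)**2) - 2219/(3168*(y - 4)).
Integrate each term; A/(y−a) gives A·log|y−a|; A/(y−a)² gives −A/(y−a).

-2219*log(y - 4)/3168 + 7957*log(y - 2)/23814 - 77*log(y + 4)/864 + 398*log(y + 5)/441 - 3868*log(y + 7)/2673 - 121/(756*y - 1512) + C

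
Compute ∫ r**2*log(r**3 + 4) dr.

Let u = r**3 + 4, so du = (3*r**2) dr.
The integral becomes (1/3)·∫ log(u) du; integrate by parts with u′=log(u), dv′=du.

r**3*log(r**3 + 4)/3 - r**3/3 + 4*log(r**3 + 4)/3 + C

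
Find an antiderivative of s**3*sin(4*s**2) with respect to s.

Let u = s², du = 2s ds; rewrite as (1/2)∫ u^1·sin(4u) du.
Now integrate by parts 1 time.

-s**2*cos(4*s**2)/8 + sin(4*s**2)/32 + C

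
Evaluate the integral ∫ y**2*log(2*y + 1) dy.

Use integration by parts with u = log(2*y + 1), dv = y**2 dy.
Then du = 2/(2*y + 1) dy and v = y**3/3.

y**3*log(2*y + 1)/3 - y**3/9 + y**2/12 - y/12 + log(2*y + 1)/24 + C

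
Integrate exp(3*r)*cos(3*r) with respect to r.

exp(3*r)*sin(3*r)/6 + exp(3*r)*cos(3*r)/6 + C

Let I denote the integral. Integrate by parts with u = cos(3*r), dv = exp(3*r) dr, so v = exp(3*r)/3: I = exp(3*r)*cos(3*r)/3 + ∫ exp(3*r)*sin(3*r) dr.
Apply parts again with u = sin(3*r), dv = exp(3*r) dr: ∫ exp(3*r)*sin(3*r) dr = exp(3*r)*sin(3*r)/3 − I. Substituting back brings back I: I = exp(3*r)*sin(3*r)/3 + exp(3*r)*cos(3*r)/3 − I.
Solving for I: (1 + 1)·I equals the remaining terms, so I = (1/2)·(exp(3*r)*sin(3*r)/3 + exp(3*r)*cos(3*r)/3).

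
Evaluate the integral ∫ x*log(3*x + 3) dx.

Use integration by parts with u = log(3*x + 3), dv = x dx.
Then du = 3/(3*x + 3) dx and v = x**2/2.

x**2*log(3*x + 3)/2 - x**2/4 + x/2 - log(x + 1)/2 + C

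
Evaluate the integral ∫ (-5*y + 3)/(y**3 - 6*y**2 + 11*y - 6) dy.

Factor the denominator: (y - 3)*(y - 2)*(y - 1).
Partial-fraction decomposition: -1/(y - 1) + 7/(y - 2) - 6/(y - 3).
Integrate each term: A/(y−a) contributes A·log|y−a|.

-6*log(y - 3) + 7*log(y - 2) - log(y - 1) + C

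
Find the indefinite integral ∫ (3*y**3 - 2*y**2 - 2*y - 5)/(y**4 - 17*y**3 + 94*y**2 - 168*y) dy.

5*log(y)/168 + 304*log(y - 7)/7 - 559*log(y - 6)/12 + 49*log(y - 4)/8 + C

Factor the denominator: y*(y - 7)*(y - 6)*(y - 4).
Partial-fraction decomposition: 49/(8*(y - 4)) - 559/(12*(y - 6)) + 304/(7*(y - 7)) + 5/(168*y).
Integrate each term: A/(y−a) contributes A·log|y−a|.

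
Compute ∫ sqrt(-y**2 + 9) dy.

y*sqrt(-y**2 + 9)/2 + 9*asin(y/3)/2 + C

Substitute y = 3·sin(θ), so dy = 3·cos(θ) dθ and the radical becomes sqrt(-y**2 + 9) = 3·cos(θ) by the Pythagorean identity.
Integrate the resulting trig expression in θ, then back-substitute θ = asin(y/3), sin(θ) = y/3, cos(θ) = sqrt(-y**2 + 9)/3 (absorbing any constant into C).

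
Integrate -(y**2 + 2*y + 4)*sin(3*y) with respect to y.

y**2*cos(3*y)/3 - 2*y*sin(3*y)/9 + 2*y*cos(3*y)/3 - 2*sin(3*y)/9 + 34*cos(3*y)/27 + C

Use integration by parts with u = y**2 + 2*y + 4, dv = -sin(3*y) dy, so v = cos(3*y)/3.
Apply parts 2 times (tabular method): alternate signs, differentiate u down to 0, integrate dv up.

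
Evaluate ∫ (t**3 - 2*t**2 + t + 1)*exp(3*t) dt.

(t**3 - 3*t**2 + 3*t)*exp(3*t)/3 + C

Use integration by parts with u = t**3 - 2*t**2 + t + 1, dv = exp(3*t) dt, so v = exp(3*t)/3.
Apply parts 3 times (tabular method): alternate signs, differentiate u down to 0, integrate dv up.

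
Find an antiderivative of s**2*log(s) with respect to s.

s**3*log(s)/3 - s**3/9 + C

Use integration by parts with u = log(s), dv = s**2 ds.
Then du = 1/s ds and v = s**3/3.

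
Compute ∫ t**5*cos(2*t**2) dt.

Let u = t², du = 2t dt; rewrite as (1/2)∫ u^2·cos(2u) du.
Now integrate by parts 2 times.

t**4*sin(2*t**2)/4 + t**2*cos(2*t**2)/4 - sin(2*t**2)/8 + C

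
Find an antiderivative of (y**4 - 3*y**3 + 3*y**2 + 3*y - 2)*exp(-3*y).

(-27*y**4 + 45*y**3 - 36*y**2 - 105*y + 19)*exp(-3*y)/81 + C

Use integration by parts with u = y**4 - 3*y**3 + 3*y**2 + 3*y - 2, dv = exp(-3*y) dy, so v = -exp(-3*y)/3.
Apply parts 4 times (tabular method): alternate signs, differentiate u down to 0, integrate dv up.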